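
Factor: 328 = 2^3 * 41^1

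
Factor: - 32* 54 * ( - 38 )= 2^7 * 3^3*19^1 = 65664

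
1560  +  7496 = 9056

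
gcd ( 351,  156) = 39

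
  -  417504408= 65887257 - 483391665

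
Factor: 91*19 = 1729 = 7^1*13^1*19^1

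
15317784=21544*711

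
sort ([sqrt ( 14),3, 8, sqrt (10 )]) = [3,sqrt( 10) , sqrt( 14 ),8] 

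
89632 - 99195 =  - 9563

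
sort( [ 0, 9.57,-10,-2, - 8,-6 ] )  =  [ - 10,-8, -6,-2, 0, 9.57 ]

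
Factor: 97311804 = 2^2 * 3^1*23^1*352579^1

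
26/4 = 13/2 = 6.50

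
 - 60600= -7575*8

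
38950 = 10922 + 28028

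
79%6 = 1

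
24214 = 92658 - 68444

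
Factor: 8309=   7^1*1187^1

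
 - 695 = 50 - 745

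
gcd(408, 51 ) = 51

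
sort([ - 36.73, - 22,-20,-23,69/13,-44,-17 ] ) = [-44, - 36.73 , - 23, - 22,-20, - 17,69/13]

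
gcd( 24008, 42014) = 6002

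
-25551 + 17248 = -8303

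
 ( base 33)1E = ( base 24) 1N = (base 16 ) 2f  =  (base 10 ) 47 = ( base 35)1C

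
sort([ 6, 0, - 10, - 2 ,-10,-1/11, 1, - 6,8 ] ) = [ - 10, - 10,-6,-2, - 1/11,0, 1,6,8]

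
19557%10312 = 9245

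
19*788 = 14972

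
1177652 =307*3836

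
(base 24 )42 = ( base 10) 98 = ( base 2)1100010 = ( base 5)343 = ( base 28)3e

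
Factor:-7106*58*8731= - 3598464188 = -  2^2 * 11^1*17^1*19^1*29^1 * 8731^1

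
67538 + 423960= 491498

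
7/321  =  7/321 = 0.02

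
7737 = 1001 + 6736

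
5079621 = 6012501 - 932880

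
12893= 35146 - 22253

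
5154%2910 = 2244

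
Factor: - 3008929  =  - 7^1*11^1 * 23^1*1699^1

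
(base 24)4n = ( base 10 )119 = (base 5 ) 434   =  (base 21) 5e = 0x77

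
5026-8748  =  -3722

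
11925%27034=11925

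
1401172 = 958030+443142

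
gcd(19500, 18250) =250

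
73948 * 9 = 665532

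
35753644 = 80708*443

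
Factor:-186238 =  -2^1 * 13^2 * 19^1*29^1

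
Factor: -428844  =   -2^2 * 3^1*13^1 * 2749^1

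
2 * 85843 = 171686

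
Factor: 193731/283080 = 64577/94360 = 2^( - 3 ) *5^( - 1 )*7^( - 1 )*337^( - 1) * 64577^1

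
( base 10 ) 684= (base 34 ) K4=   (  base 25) 129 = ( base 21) 1bc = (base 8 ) 1254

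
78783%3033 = 2958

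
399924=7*57132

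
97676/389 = 251 + 37/389= 251.10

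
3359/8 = 419 + 7/8  =  419.88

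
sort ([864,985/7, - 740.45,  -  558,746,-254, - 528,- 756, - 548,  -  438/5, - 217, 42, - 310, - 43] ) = [-756,-740.45,- 558,  -  548, - 528, - 310, - 254, - 217, - 438/5, - 43, 42,985/7,746,864] 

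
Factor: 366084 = 2^2*3^2 * 10169^1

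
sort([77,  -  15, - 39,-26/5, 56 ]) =[-39, - 15, - 26/5, 56,77 ]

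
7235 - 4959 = 2276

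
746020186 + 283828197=1029848383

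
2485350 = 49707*50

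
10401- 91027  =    -  80626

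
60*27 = 1620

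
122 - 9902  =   - 9780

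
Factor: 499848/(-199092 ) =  - 118/47 = -2^1*47^(-1)*59^1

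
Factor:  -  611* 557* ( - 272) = 92568944=2^4 *13^1*17^1*47^1 * 557^1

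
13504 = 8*1688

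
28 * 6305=176540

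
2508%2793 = 2508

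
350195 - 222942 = 127253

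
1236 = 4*309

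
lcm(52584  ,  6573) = 52584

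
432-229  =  203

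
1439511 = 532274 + 907237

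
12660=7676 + 4984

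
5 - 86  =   - 81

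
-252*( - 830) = 209160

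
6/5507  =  6/5507  =  0.00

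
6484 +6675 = 13159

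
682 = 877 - 195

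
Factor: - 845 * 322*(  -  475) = 129242750 = 2^1*5^3*7^1*13^2*19^1*23^1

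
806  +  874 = 1680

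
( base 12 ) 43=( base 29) 1m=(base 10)51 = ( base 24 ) 23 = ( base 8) 63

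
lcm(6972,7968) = 55776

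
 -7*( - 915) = 6405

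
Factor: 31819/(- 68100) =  - 2^( - 2)*3^( - 1) * 5^( - 2)*47^1  *  227^(  -  1 ) * 677^1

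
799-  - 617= 1416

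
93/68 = 93/68 = 1.37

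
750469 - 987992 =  - 237523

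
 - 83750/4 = -41875/2 = -  20937.50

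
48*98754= 4740192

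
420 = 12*35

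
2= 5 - 3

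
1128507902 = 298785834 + 829722068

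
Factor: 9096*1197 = 10887912 = 2^3 * 3^3  *  7^1*19^1*379^1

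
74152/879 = 74152/879  =  84.36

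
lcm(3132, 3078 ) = 178524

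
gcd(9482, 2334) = 2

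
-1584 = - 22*72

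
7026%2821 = 1384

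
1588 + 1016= 2604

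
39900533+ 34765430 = 74665963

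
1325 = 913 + 412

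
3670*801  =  2939670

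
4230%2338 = 1892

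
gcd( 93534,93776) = 2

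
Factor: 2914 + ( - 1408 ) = 1506 =2^1*3^1*251^1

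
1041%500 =41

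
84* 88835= 7462140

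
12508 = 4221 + 8287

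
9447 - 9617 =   -  170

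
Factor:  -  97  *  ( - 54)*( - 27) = -2^1 * 3^6 * 97^1 = - 141426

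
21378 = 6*3563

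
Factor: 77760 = 2^6*3^5*5^1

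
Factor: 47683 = 41^1*1163^1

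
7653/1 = 7653 = 7653.00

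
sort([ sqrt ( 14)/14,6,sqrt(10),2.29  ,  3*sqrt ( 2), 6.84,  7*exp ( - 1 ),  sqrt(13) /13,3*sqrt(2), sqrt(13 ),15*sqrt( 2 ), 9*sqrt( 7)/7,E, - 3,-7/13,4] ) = [ -3, -7/13,sqrt( 14 )/14, sqrt(13 )/13, 2.29,7*exp( - 1),E , sqrt( 10),9*sqrt(7 )/7,sqrt( 13 ),4, 3*sqrt ( 2 ),3 * sqrt( 2 ),6,6.84,15*sqrt ( 2 )] 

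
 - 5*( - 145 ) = 725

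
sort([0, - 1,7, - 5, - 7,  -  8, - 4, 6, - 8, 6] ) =[ - 8, - 8, - 7, - 5, - 4, - 1, 0, 6,6,  7] 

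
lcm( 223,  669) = 669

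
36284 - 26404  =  9880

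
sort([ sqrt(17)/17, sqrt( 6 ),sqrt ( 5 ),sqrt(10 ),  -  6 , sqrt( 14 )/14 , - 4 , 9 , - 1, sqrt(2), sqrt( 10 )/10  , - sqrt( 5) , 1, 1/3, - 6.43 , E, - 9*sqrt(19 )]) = [ - 9*sqrt(19),- 6.43, - 6, - 4, - sqrt(5),-1, sqrt(17) /17,sqrt( 14)/14,sqrt(10) /10,1/3, 1,sqrt(2) , sqrt (5), sqrt( 6), E,sqrt(  10 ), 9]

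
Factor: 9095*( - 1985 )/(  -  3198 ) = 18053575/3198  =  2^( - 1 ) * 3^(-1)*5^2*13^ ( - 1 )*17^1*41^( - 1)*  107^1*397^1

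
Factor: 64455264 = 2^5* 3^8*307^1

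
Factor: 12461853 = 3^1*19^1*218629^1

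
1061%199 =66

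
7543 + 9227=16770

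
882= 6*147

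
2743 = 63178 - 60435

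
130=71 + 59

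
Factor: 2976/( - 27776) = - 2^( - 2)*3^1*7^( - 1)  =  - 3/28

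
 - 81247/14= -81247/14 = - 5803.36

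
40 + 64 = 104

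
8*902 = 7216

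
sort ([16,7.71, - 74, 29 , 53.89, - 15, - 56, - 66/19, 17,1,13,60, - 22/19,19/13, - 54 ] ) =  [ - 74,-56,-54,-15, - 66/19, - 22/19,1,19/13,7.71,13,16 , 17,29, 53.89,60 ] 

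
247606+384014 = 631620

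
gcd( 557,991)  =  1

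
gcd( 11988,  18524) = 4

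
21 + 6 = 27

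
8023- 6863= 1160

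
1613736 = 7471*216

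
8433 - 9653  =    -  1220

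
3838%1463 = 912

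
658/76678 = 47/5477 = 0.01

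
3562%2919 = 643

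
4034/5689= 4034/5689 = 0.71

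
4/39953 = 4/39953 = 0.00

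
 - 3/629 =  - 1  +  626/629= -0.00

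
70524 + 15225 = 85749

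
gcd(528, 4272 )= 48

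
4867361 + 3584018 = 8451379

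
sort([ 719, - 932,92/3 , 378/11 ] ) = [-932,92/3, 378/11,719]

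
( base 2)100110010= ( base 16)132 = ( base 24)ci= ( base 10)306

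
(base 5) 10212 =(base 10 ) 682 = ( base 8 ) 1252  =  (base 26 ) 106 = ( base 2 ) 1010101010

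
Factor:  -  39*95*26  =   - 2^1 * 3^1*5^1 * 13^2*19^1= - 96330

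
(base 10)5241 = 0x1479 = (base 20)d21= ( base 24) 929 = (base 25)89g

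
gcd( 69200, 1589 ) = 1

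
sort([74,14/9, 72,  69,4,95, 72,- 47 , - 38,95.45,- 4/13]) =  [ -47,-38,  -  4/13 , 14/9, 4, 69, 72, 72,  74 , 95,95.45 ] 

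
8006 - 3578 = 4428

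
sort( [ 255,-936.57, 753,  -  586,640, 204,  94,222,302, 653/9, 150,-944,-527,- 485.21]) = [-944,- 936.57, - 586, - 527, - 485.21, 653/9,94, 150, 204, 222, 255,302,640,753] 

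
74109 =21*3529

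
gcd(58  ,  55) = 1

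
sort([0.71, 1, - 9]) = [- 9,0.71,  1 ] 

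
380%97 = 89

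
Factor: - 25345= - 5^1*37^1*137^1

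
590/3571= 590/3571 = 0.17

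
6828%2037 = 717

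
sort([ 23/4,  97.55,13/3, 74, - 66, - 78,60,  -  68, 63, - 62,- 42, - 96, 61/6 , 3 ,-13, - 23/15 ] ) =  [ - 96,  -  78, - 68, - 66, - 62, - 42, - 13, - 23/15,3,13/3,  23/4,61/6, 60, 63, 74,97.55] 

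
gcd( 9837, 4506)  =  3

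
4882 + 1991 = 6873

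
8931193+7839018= 16770211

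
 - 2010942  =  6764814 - 8775756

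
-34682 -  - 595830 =561148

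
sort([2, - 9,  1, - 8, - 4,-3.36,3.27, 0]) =[  -  9, - 8, - 4, - 3.36,0, 1,  2,3.27]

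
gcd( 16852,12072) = 4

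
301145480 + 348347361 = 649492841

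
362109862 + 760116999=1122226861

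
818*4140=3386520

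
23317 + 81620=104937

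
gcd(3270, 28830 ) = 30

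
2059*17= 35003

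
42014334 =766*54849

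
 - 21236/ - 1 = 21236/1 = 21236.00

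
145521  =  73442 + 72079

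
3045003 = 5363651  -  2318648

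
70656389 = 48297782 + 22358607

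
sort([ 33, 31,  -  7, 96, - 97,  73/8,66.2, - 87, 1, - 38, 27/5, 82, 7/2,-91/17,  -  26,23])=[ - 97, - 87 , - 38, - 26,- 7, - 91/17,1,7/2,  27/5 , 73/8, 23, 31,33,  66.2, 82,  96]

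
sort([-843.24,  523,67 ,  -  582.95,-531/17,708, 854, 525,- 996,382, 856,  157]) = [-996, - 843.24, - 582.95 ,-531/17, 67, 157,382,  523,525 , 708,854, 856]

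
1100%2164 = 1100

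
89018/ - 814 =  - 110 + 261/407 = - 109.36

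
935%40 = 15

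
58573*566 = 33152318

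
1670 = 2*835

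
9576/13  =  736 + 8/13 = 736.62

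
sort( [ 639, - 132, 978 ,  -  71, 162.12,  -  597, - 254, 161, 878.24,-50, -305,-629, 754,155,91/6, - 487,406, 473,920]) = [ - 629, -597,-487, -305 , - 254, - 132, - 71, - 50,91/6, 155,161, 162.12, 406,473,  639, 754,878.24,920,978]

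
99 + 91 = 190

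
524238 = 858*611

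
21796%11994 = 9802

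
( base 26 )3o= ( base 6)250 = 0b1100110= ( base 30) 3C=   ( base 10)102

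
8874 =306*29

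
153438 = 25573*6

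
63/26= 2 + 11/26 = 2.42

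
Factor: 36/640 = 2^( - 5)*3^2*5^( - 1 ) = 9/160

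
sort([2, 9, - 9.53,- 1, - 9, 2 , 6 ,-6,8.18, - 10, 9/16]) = [ - 10, - 9.53,-9,-6, -1, 9/16 , 2,2,6, 8.18, 9]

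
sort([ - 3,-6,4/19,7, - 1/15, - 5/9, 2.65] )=[- 6,-3,- 5/9,-1/15, 4/19,2.65,7]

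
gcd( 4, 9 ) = 1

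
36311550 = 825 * 44014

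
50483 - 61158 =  - 10675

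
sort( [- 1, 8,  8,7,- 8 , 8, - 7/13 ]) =[ - 8,-1 , - 7/13,7,8, 8, 8] 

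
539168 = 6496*83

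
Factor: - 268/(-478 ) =2^1 *67^1 * 239^( - 1 ) = 134/239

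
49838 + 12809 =62647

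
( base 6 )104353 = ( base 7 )34413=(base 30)9ML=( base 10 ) 8781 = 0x224D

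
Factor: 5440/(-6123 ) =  - 2^6*3^(  -  1 )*5^1* 13^( - 1 )*17^1*157^( - 1) 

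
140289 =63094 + 77195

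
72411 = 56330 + 16081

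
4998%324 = 138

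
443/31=14 + 9/31 = 14.29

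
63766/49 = 1301 + 17/49 =1301.35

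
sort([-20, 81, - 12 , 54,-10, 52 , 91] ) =[- 20,-12,  -  10, 52,54, 81, 91 ] 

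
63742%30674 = 2394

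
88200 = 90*980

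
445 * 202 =89890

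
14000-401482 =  - 387482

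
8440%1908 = 808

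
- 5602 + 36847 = 31245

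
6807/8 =6807/8=850.88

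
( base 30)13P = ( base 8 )1767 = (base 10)1015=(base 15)47a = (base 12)707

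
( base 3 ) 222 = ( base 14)1c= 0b11010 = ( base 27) Q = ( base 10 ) 26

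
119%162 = 119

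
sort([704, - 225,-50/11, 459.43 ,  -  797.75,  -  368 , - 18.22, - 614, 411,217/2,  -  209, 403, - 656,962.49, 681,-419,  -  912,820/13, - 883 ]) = [  -  912, - 883, - 797.75, - 656, - 614, - 419,  -  368, - 225,  -  209, - 18.22, - 50/11,820/13, 217/2,403, 411, 459.43,681, 704,  962.49]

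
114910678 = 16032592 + 98878086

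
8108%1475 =733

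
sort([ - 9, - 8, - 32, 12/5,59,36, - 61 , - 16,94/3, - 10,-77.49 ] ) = [ - 77.49,-61,  -  32, - 16,  -  10, - 9, - 8,12/5,94/3, 36,  59 ] 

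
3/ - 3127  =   - 3/3127 = - 0.00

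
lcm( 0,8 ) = 0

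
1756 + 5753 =7509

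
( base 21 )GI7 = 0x1D11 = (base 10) 7441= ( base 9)11177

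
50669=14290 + 36379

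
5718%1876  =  90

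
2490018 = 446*5583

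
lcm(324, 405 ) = 1620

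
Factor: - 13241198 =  - 2^1*17^1*389447^1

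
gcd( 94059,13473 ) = 9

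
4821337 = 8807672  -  3986335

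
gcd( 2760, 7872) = 24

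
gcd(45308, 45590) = 94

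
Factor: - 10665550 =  - 2^1*5^2*7^1*31^1*983^1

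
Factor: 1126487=59^1*61^1 * 313^1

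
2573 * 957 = 2462361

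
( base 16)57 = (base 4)1113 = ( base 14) 63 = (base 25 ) 3C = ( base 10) 87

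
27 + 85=112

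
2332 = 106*22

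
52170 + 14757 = 66927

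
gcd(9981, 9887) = 1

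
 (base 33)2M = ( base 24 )3g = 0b1011000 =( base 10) 88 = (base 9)107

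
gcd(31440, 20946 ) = 6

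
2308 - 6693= - 4385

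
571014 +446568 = 1017582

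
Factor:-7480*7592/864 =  - 2^1 * 3^( - 3)*5^1*11^1*13^1*17^1*73^1 =- 1774630/27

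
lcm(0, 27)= 0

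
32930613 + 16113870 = 49044483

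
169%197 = 169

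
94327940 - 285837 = 94042103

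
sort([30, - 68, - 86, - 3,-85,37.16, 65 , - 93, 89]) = [ - 93,  -  86,-85,-68, - 3, 30 , 37.16, 65, 89] 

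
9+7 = 16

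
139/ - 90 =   -  2 + 41/90=- 1.54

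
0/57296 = 0 = 0.00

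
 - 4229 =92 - 4321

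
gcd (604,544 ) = 4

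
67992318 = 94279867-26287549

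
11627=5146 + 6481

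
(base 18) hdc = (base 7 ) 22530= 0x167a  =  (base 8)13172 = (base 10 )5754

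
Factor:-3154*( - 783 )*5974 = 2^2*3^3 * 19^1 *29^2*83^1 *103^1 = 14753282868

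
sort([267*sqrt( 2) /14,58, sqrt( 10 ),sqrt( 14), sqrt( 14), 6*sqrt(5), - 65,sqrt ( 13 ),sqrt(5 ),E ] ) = [ - 65 , sqrt( 5),E,sqrt(10)  ,  sqrt(13 ),  sqrt (14),sqrt(14),6*sqrt( 5 ),267  *  sqrt(2 )/14,58] 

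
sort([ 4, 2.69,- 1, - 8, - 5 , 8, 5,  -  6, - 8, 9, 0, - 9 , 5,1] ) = [ - 9,- 8,-8,- 6, - 5,-1, 0,1, 2.69, 4,  5, 5,  8, 9]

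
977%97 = 7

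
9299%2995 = 314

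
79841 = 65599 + 14242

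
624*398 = 248352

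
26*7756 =201656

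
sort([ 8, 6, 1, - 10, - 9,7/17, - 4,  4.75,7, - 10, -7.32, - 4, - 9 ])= [  -  10, - 10, - 9,-9, -7.32,  -  4 , - 4 , 7/17,  1,4.75,6,  7,8] 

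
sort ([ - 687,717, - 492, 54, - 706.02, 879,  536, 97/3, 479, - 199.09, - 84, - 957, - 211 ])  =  [ - 957 , -706.02, - 687,- 492,-211, - 199.09, -84,97/3,54,479,536,717, 879 ]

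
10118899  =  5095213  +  5023686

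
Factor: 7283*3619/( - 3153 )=-3^ ( -1 )*7^1*11^1 * 47^1 * 1051^( - 1) * 7283^1 = - 26357177/3153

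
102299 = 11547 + 90752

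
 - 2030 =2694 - 4724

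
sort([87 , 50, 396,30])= [30,50 , 87, 396]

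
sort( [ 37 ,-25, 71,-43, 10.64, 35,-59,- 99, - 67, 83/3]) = [-99, - 67,-59, - 43,- 25, 10.64, 83/3,  35, 37,71]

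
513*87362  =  44816706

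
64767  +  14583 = 79350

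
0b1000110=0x46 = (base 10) 70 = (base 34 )22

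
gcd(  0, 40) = 40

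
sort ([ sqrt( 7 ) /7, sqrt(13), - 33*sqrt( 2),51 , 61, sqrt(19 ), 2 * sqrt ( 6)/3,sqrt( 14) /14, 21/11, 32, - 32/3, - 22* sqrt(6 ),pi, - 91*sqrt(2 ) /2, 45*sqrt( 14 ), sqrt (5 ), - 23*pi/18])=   [ - 91*sqrt(2)/2, - 22 * sqrt(6 ), - 33*sqrt(2 ),  -  32/3, - 23*pi/18, sqrt(14 ) /14, sqrt( 7 )/7, 2* sqrt (6)/3, 21/11, sqrt(5),pi , sqrt(13 ), sqrt( 19), 32,  51,61,  45 * sqrt( 14 )]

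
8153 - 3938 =4215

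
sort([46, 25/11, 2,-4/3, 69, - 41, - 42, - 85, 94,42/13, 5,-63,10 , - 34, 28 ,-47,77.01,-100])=[ - 100,- 85,  -  63, - 47, - 42 ,-41,-34,-4/3,2,25/11,42/13, 5, 10,28,46,69,  77.01, 94 ]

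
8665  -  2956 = 5709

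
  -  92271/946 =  - 92271/946= -  97.54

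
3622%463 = 381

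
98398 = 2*49199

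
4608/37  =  124+20/37 = 124.54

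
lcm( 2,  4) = 4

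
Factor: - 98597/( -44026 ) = 2^(  -  1 )*22013^( - 1)*  98597^1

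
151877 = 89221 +62656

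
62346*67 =4177182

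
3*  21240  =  63720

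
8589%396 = 273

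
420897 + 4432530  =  4853427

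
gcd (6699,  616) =77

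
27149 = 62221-35072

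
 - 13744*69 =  - 948336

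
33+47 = 80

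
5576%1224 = 680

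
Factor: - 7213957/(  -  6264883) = 31^( - 1 )*61^ ( - 1)*67^1*3313^ ( - 1)*107671^1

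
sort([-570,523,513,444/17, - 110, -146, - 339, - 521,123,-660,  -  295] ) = [ - 660, - 570,-521, - 339, - 295, - 146, - 110,444/17, 123,513,  523] 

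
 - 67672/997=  - 68 + 124/997 = - 67.88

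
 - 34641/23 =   -  34641/23 = - 1506.13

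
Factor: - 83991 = -3^1 *27997^1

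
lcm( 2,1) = 2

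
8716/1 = 8716  =  8716.00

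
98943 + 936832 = 1035775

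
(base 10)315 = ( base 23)dg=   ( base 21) F0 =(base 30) AF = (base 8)473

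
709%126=79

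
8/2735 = 8/2735 = 0.00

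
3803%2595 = 1208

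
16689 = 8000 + 8689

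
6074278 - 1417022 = 4657256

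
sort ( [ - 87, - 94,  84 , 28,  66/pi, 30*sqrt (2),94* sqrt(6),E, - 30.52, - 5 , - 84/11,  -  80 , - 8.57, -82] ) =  [ - 94,  -  87, - 82, - 80, - 30.52, - 8.57, - 84/11,-5,E,  66/pi, 28, 30*sqrt(2), 84, 94*sqrt( 6 ) ] 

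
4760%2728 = 2032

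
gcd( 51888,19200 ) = 48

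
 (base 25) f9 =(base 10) 384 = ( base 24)G0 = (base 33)BL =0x180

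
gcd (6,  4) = 2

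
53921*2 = 107842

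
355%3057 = 355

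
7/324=7/324 = 0.02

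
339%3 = 0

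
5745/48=119+11/16=119.69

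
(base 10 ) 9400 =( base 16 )24b8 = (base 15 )2BBA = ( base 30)ADA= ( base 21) 106D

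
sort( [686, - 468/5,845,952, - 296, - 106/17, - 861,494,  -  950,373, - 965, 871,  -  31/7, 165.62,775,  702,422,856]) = [  -  965, - 950 , - 861, - 296, - 468/5, -106/17,  -  31/7,165.62,373,422,  494 , 686,702,775,845,856,871,952]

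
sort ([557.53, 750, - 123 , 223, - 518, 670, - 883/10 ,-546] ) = [ - 546, - 518, - 123, - 883/10,223,557.53,670, 750]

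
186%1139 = 186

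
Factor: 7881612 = 2^2*3^1 *67^1*9803^1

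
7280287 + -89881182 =  -  82600895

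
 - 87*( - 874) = 76038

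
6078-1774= 4304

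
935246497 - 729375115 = 205871382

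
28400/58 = 489 + 19/29 =489.66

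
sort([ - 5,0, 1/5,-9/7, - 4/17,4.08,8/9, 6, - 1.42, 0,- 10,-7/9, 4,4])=[-10,  -  5,- 1.42,-9/7,-7/9,-4/17,0,0,1/5, 8/9, 4,4,4.08, 6]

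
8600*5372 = 46199200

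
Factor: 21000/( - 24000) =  - 7/8 = -2^ ( - 3 )*7^1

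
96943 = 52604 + 44339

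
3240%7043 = 3240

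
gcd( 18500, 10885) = 5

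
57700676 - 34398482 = 23302194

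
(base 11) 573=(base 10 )685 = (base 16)2AD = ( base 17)265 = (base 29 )ni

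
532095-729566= -197471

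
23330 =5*4666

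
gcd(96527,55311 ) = 1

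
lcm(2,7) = 14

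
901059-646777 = 254282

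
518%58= 54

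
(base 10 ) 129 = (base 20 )69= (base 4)2001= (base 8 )201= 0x81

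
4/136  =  1/34  =  0.03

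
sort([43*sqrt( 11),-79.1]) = [ - 79.1,  43*sqrt(11) ] 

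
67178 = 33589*2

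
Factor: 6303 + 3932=10235 = 5^1*23^1*89^1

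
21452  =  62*346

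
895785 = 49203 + 846582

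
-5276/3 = - 1759 + 1/3 = - 1758.67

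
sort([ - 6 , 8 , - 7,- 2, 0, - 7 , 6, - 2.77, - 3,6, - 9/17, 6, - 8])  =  [ - 8, - 7, - 7, - 6,- 3, - 2.77,  -  2, - 9/17, 0,6,  6,6,8] 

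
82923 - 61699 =21224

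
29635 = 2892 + 26743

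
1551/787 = 1 +764/787 = 1.97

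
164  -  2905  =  -2741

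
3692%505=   157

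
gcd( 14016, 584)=584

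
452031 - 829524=-377493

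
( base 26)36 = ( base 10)84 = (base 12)70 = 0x54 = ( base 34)2G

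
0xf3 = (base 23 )AD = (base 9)300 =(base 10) 243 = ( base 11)201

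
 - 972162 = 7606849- 8579011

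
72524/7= 72524/7 =10360.57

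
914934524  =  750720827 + 164213697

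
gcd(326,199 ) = 1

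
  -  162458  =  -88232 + -74226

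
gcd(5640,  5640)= 5640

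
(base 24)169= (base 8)1331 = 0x2D9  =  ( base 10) 729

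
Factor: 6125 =5^3*7^2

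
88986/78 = 1140 + 11/13 = 1140.85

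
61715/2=61715/2 =30857.50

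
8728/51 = 8728/51  =  171.14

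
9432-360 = 9072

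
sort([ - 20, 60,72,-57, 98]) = [- 57, - 20, 60,72 , 98]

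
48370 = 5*9674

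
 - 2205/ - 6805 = 441/1361 = 0.32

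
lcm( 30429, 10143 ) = 30429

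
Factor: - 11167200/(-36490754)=5583600/18245377 =2^4 * 3^3*5^2 * 11^1 * 19^( - 1 )*47^1*809^( - 1 )*1187^( - 1 ) 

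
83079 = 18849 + 64230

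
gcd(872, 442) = 2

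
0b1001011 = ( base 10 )75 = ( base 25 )30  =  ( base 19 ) 3I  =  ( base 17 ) 47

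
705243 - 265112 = 440131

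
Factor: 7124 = 2^2*13^1*137^1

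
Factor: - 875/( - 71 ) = 5^3*7^1*71^( - 1)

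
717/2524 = 717/2524 = 0.28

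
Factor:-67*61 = -4087 = -61^1*67^1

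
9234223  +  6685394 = 15919617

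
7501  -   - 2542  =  10043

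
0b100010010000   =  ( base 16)890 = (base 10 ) 2192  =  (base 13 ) CC8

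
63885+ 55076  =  118961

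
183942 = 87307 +96635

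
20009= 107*187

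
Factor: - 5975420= -2^2*5^1 * 11^1 * 157^1 * 173^1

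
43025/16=43025/16 = 2689.06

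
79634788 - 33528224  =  46106564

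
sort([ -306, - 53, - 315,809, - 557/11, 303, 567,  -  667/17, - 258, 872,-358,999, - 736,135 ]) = [ - 736, - 358,-315,- 306, - 258, - 53  , - 557/11,- 667/17, 135,303, 567, 809,  872, 999 ]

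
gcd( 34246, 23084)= 2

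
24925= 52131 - 27206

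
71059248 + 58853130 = 129912378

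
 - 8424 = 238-8662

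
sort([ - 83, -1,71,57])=[ - 83,- 1,57,71]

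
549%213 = 123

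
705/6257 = 705/6257 = 0.11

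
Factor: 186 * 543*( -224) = -2^6*3^2*7^1*31^1*181^1 = - 22623552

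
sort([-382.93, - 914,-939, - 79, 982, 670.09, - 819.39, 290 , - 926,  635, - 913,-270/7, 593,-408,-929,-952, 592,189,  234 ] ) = [  -  952,-939, -929, - 926,-914,  -  913, - 819.39,-408, - 382.93, - 79, - 270/7, 189,234, 290, 592,593,  635, 670.09, 982 ] 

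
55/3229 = 55/3229 = 0.02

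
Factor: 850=2^1*5^2*17^1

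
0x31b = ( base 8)1433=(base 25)16k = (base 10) 795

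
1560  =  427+1133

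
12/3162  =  2/527 = 0.00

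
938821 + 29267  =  968088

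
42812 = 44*973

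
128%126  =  2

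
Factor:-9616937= - 11^1*874267^1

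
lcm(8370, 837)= 8370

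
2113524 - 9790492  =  -7676968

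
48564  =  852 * 57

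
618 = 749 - 131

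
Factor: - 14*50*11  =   - 2^2*5^2*7^1  *  11^1 = - 7700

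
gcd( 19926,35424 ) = 2214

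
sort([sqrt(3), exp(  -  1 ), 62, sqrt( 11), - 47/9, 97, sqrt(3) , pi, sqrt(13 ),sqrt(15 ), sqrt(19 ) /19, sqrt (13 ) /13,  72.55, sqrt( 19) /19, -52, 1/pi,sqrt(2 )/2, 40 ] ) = [  -  52,  -  47/9, sqrt ( 19 ) /19 , sqrt( 19 ) /19 , sqrt( 13 )/13,1/pi, exp ( - 1),sqrt(2 )/2,sqrt(3 )  ,  sqrt(3 ), pi,sqrt( 11 ), sqrt(13 ), sqrt ( 15 ),40, 62, 72.55, 97] 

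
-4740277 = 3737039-8477316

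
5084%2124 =836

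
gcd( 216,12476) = 4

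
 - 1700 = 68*(-25 )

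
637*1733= 1103921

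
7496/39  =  7496/39= 192.21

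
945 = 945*1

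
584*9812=5730208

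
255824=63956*4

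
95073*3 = 285219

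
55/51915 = 11/10383=0.00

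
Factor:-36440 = - 2^3*5^1  *911^1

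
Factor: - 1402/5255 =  - 2^1*5^(-1 )*701^1*1051^( - 1) 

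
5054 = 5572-518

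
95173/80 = 1189 + 53/80 = 1189.66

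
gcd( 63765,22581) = 117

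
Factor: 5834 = 2^1 *2917^1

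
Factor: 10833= 3^1*23^1*157^1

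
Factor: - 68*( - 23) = 2^2 * 17^1 *23^1 = 1564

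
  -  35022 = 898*(-39 )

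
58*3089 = 179162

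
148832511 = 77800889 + 71031622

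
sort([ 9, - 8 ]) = [-8,9]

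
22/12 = 11/6 = 1.83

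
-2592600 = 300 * (-8642)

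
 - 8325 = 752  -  9077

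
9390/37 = 253 + 29/37  =  253.78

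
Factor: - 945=-3^3 * 5^1*7^1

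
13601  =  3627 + 9974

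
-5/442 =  - 5/442 = - 0.01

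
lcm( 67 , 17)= 1139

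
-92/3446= - 1 + 1677/1723  =  -0.03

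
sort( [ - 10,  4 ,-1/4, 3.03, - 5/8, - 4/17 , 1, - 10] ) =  [ - 10, - 10,- 5/8, - 1/4,-4/17,1,3.03, 4 ] 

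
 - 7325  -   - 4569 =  - 2756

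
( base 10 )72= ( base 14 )52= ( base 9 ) 80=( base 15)4C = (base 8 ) 110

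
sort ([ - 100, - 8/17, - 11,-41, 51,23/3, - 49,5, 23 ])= [  -  100,-49, - 41, - 11, -8/17, 5, 23/3 , 23,51] 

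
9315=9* 1035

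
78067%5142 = 937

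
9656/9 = 1072 + 8/9  =  1072.89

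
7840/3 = 7840/3 = 2613.33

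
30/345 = 2/23=0.09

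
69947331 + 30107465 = 100054796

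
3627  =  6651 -3024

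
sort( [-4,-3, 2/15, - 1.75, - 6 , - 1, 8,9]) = [ - 6, - 4, - 3, - 1.75,-1, 2/15,8, 9]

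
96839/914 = 105 + 869/914 = 105.95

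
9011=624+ 8387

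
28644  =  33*868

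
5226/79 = 66 + 12/79 = 66.15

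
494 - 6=488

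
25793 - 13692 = 12101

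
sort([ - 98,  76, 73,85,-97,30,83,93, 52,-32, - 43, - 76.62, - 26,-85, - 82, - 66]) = [ - 98,  -  97 , - 85,-82, - 76.62,-66,  -  43, - 32, - 26,30,52, 73 , 76,83,85,  93]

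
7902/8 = 3951/4 = 987.75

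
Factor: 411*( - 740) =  - 304140 = - 2^2*3^1*5^1 *37^1 *137^1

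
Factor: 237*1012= 2^2*3^1 * 11^1*23^1 *79^1 =239844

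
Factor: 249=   3^1*83^1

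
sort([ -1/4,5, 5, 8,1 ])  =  [-1/4, 1,  5, 5, 8 ] 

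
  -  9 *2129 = -19161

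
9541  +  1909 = 11450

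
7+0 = 7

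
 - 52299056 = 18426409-70725465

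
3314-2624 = 690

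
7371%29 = 5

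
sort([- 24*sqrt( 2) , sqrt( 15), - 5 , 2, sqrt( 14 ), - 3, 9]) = [ - 24 *sqrt( 2 ),-5,-3, 2,sqrt(14 ),sqrt( 15 ) , 9]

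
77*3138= 241626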